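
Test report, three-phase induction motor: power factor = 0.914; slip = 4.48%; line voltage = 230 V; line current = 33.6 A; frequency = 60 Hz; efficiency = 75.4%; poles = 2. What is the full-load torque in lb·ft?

P_in = √3·V·I·cosφ = 1.732 × 230 × 33.6 × 0.914 = 12234 W
P_out = η·P_in = 0.754 × 12234 = 9224 W
n_s = 120×60/2 = 3600 rpm; n = 3600×(1−0.0448) = 3439 rpm
ω = 2π×3439/60 = 360.1 rad/s
τ = P_out/ω = 9224/360.1 = 25.62 N·m
In lb·ft: 25.62/1.356 = 18.9 lb·ft

18.9 lb·ft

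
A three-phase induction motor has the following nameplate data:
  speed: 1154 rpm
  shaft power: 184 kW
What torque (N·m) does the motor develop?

ω = 2π × 1154/60 = 120.8 rad/s
τ = P/ω = 184000/120.8 = 1520 N·m

1520 N·m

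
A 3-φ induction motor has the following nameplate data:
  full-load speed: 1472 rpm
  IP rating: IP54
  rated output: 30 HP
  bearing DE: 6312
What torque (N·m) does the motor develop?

145 N·m

P_out = 30 × 746 = 22380 W
ω = 2π × 1472/60 = 154.1 rad/s
τ = P_out/ω = 22380/154.1 = 145 N·m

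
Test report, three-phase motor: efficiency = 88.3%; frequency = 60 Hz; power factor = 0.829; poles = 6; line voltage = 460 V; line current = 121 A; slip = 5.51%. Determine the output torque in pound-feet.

P_in = √3·V·I·cosφ = 1.732 × 460 × 121 × 0.829 = 79918 W
P_out = η·P_in = 0.883 × 79918 = 70568 W
n_s = 120×60/6 = 1200 rpm; n = 1200×(1−0.0551) = 1134 rpm
ω = 2π×1134/60 = 118.8 rad/s
τ = P_out/ω = 70568/118.8 = 594 N·m
In lb·ft: 594/1.356 = 438 lb·ft

438 lb·ft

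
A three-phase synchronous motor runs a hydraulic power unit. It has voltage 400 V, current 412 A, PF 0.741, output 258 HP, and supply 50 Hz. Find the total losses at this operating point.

P_in = √3·V·I·cosφ = 1.732×400×412×0.741 = 211506 W
P_out = 258×746 = 192468 W
Losses = P_in − P_out = 211506 − 192468 = 19038 W

19000 W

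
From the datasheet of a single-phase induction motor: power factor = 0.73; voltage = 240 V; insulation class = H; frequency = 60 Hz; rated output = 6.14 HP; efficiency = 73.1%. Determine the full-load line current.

P_out = 6.14 × 746 = 4580 W
P_in = P_out / η = 4580 / 0.731 = 6265 W
I = P_in / (V·cosφ) = 6265 / (240 × 0.73) = 35.8 A

35.8 A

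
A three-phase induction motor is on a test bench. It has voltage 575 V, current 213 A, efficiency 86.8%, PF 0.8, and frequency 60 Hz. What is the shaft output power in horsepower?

197 HP

P_in = √3·V·I·cosφ = 1.732 × 575 × 213 × 0.8 = 169701 W
P_out = η·P_in = 0.868 × 169701 = 147300 W
= 147300/746 = 197 HP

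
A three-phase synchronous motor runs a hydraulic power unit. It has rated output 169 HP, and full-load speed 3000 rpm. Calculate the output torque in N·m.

P_out = 169 × 746 = 126074 W
ω = 2π × 3000/60 = 314.2 rad/s
τ = P_out/ω = 126074/314.2 = 401 N·m

401 N·m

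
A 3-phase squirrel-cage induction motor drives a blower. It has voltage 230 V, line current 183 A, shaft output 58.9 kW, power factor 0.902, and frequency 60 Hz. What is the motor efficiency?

89.6 %

P_out = 58.9 kW = 58900 W
P_in = √3·V_L·I_L·cosφ = 1.732 × 230 × 183 × 0.902 = 65756 W
η = P_out / P_in = 58900 / 65756 = 0.896 = 89.6%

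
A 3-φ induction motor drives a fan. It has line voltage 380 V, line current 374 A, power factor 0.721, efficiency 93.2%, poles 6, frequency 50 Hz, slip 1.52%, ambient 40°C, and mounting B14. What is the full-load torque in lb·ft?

1180 lb·ft

P_in = √3·V·I·cosφ = 1.732 × 380 × 374 × 0.721 = 177475 W
P_out = η·P_in = 0.932 × 177475 = 165407 W
n_s = 120×50/6 = 1000 rpm; n = 1000×(1−0.0152) = 985 rpm
ω = 2π×985/60 = 103.1 rad/s
τ = P_out/ω = 165407/103.1 = 1604 N·m
In lb·ft: 1604/1.356 = 1180 lb·ft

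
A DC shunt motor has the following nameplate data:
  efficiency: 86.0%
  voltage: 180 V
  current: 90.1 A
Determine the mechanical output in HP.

18.7 HP

P_in = V·I = 180 × 90.1 = 16218 W
P_out = η·P_in = 0.86 × 16218 = 13947 W
= 13947/746 = 18.7 HP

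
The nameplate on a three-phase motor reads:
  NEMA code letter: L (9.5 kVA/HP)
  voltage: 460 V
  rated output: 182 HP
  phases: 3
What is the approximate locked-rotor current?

2170 A

S_LR = 9.5 × 182 = 1729 kVA
I_LR = S_LR/(√3·V_L) = 1729000/(1.732×460) = 2170 A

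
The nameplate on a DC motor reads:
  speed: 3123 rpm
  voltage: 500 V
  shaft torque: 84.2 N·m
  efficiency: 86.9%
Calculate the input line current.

ω = 2π×3123/60 = 327 rad/s; P_out = τω = 84.2 × 327 = 27533 W
P_in = P_out / η = 27533 / 0.869 = 31684 W
I = P_in / V = 31684 / 500 = 63.4 A

63.4 A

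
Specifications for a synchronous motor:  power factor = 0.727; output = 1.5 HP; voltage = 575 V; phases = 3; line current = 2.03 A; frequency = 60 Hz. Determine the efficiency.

76.1 %

P_out = 1.5 × 746 = 1119 W
P_in = √3·V_L·I_L·cosφ = 1.732 × 575 × 2.03 × 0.727 = 1470 W
η = P_out / P_in = 1119 / 1470 = 0.761 = 76.1%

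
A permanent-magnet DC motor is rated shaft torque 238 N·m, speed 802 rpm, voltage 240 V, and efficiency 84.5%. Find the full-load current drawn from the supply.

98.6 A

ω = 2π×802/60 = 83.99 rad/s; P_out = τω = 238 × 83.99 = 19990 W
P_in = P_out / η = 19990 / 0.845 = 23657 W
I = P_in / V = 23657 / 240 = 98.6 A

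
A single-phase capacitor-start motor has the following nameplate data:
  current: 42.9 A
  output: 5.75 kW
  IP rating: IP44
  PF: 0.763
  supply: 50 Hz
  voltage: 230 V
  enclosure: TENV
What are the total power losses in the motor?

P_in = V·I·cosφ = 230×42.9×0.763 = 7529 W
P_out = 5750 W
Losses = P_in − P_out = 7529 − 5750 = 1779 W

1.78 kW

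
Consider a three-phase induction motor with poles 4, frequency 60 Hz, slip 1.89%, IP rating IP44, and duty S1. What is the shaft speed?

n_s = 120f/p = 120×60/4 = 1800 rpm
n = n_s(1 − s) = 1800 × (1 − 0.0189) = 1766 rpm

1766 rpm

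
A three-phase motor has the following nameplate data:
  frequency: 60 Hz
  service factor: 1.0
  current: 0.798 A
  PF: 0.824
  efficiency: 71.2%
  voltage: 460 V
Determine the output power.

P_in = √3·V·I·cosφ = 1.732 × 460 × 0.798 × 0.824 = 524 W
P_out = η·P_in = 0.712 × 524 = 373 W

0.373 kW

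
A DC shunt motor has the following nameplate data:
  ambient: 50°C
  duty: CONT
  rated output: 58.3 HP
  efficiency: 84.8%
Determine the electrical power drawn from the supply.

P_out = 58.3 × 746 = 43492 W
P_in = P_out/η = 43492/0.848 = 51288 W = 51.3 kW

51.3 kW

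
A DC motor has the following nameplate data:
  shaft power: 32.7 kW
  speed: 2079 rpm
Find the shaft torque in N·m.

150 N·m

ω = 2π × 2079/60 = 217.7 rad/s
τ = P/ω = 32700/217.7 = 150 N·m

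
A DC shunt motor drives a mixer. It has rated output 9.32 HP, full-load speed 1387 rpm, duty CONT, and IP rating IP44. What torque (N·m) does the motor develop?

47.9 N·m

P_out = 9.32 × 746 = 6953 W
ω = 2π × 1387/60 = 145.2 rad/s
τ = P_out/ω = 6953/145.2 = 47.9 N·m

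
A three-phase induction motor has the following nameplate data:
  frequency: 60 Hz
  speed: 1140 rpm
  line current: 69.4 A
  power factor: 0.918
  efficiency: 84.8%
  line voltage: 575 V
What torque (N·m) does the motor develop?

451 N·m

P_in = √3·V·I·cosφ = 1.732 × 575 × 69.4 × 0.918 = 63448 W
P_out = η·P_in = 0.848 × 63448 = 53804 W
n = 1140 rpm
ω = 2π×1140/60 = 119.4 rad/s
τ = P_out/ω = 53804/119.4 = 451 N·m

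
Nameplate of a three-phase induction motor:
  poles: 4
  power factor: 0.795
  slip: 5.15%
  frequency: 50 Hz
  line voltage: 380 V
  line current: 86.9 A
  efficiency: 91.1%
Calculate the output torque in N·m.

278 N·m

P_in = √3·V·I·cosφ = 1.732 × 380 × 86.9 × 0.795 = 45469 W
P_out = η·P_in = 0.911 × 45469 = 41422 W
n_s = 120×50/4 = 1500 rpm; n = 1500×(1−0.0515) = 1423 rpm
ω = 2π×1423/60 = 149 rad/s
τ = P_out/ω = 41422/149 = 278 N·m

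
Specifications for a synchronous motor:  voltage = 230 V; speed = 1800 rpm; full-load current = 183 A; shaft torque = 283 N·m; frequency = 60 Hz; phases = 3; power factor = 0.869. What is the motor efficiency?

84.2 %

ω = 2π × 1800/60 = 188.5 rad/s; P_out = τω = 283 × 188.5 = 53346 W
P_in = √3·V_L·I_L·cosφ = 1.732 × 230 × 183 × 0.869 = 63350 W
η = P_out / P_in = 53346 / 63350 = 0.842 = 84.2%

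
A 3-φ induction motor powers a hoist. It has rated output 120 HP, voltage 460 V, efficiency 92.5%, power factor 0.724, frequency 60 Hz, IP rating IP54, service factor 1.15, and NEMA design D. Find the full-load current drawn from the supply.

P_out = 120 × 746 = 89520 W
P_in = P_out / η = 89520 / 0.925 = 96778 W
I_L = P_in / (√3·V_L·cosφ) = 96778 / (1.732 × 460 × 0.724) = 168 A

168 A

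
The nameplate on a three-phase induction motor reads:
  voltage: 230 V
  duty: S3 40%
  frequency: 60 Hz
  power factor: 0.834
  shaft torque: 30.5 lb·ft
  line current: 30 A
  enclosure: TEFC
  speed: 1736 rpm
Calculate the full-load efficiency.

τ = 30.5 lb·ft × 1.356 = 41.36 N·m
ω = 2π × 1736/60 = 181.8 rad/s; P_out = τω = 41.36 × 181.8 = 7519 W
P_in = √3·V_L·I_L·cosφ = 1.732 × 230 × 30 × 0.834 = 9967 W
η = P_out / P_in = 7519 / 9967 = 0.754 = 75.4%

75.4 %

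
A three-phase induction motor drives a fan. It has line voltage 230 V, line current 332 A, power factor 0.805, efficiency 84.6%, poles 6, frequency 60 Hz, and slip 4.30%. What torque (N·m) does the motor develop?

749 N·m

P_in = √3·V·I·cosφ = 1.732 × 230 × 332 × 0.805 = 106466 W
P_out = η·P_in = 0.846 × 106466 = 90070 W
n_s = 120×60/6 = 1200 rpm; n = 1200×(1−0.043) = 1148 rpm
ω = 2π×1148/60 = 120.2 rad/s
τ = P_out/ω = 90070/120.2 = 749 N·m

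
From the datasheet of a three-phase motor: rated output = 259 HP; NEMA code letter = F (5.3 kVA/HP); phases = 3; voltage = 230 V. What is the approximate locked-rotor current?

3450 A

S_LR = 5.3 × 259 = 1372.7 kVA
I_LR = S_LR/(√3·V_L) = 1372700/(1.732×230) = 3450 A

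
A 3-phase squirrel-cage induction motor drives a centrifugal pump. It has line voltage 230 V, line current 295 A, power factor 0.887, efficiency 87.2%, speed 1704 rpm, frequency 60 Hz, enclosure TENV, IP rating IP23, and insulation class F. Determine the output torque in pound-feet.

376 lb·ft

P_in = √3·V·I·cosφ = 1.732 × 230 × 295 × 0.887 = 104237 W
P_out = η·P_in = 0.872 × 104237 = 90895 W
n = 1704 rpm
ω = 2π×1704/60 = 178.4 rad/s
τ = P_out/ω = 90895/178.4 = 509.5 N·m
In lb·ft: 509.5/1.356 = 376 lb·ft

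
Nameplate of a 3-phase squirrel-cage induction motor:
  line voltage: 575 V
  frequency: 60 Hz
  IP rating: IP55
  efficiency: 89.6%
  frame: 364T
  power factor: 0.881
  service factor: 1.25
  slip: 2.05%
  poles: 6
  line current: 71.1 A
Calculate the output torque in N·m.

454 N·m

P_in = √3·V·I·cosφ = 1.732 × 575 × 71.1 × 0.881 = 62382 W
P_out = η·P_in = 0.896 × 62382 = 55894 W
n_s = 120×60/6 = 1200 rpm; n = 1200×(1−0.0205) = 1175 rpm
ω = 2π×1175/60 = 123 rad/s
τ = P_out/ω = 55894/123 = 454 N·m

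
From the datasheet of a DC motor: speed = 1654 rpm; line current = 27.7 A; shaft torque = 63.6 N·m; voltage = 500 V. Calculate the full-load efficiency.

79.5 %

ω = 2π × 1654/60 = 173.2 rad/s; P_out = τω = 63.6 × 173.2 = 11016 W
P_in = V·I = 500 × 27.7 = 13850 W
η = P_out / P_in = 11016 / 13850 = 0.795 = 79.5%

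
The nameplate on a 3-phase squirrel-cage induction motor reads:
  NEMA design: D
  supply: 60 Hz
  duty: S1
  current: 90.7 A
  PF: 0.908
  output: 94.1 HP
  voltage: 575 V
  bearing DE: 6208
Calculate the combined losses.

P_in = √3·V·I·cosφ = 1.732×575×90.7×0.908 = 82018 W
P_out = 94.1×746 = 70199 W
Losses = P_in − P_out = 82018 − 70199 = 11819 W

11800 W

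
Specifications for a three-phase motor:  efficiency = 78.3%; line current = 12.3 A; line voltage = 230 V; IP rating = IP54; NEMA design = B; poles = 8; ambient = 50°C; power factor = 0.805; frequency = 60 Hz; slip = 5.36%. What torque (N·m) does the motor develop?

34.6 N·m

P_in = √3·V·I·cosφ = 1.732 × 230 × 12.3 × 0.805 = 3944 W
P_out = η·P_in = 0.783 × 3944 = 3088 W
n_s = 120×60/8 = 900 rpm; n = 900×(1−0.0536) = 852 rpm
ω = 2π×852/60 = 89.22 rad/s
τ = P_out/ω = 3088/89.22 = 34.6 N·m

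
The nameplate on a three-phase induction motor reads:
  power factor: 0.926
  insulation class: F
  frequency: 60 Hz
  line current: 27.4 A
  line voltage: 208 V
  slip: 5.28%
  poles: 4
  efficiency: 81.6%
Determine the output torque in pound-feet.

30.8 lb·ft

P_in = √3·V·I·cosφ = 1.732 × 208 × 27.4 × 0.926 = 9141 W
P_out = η·P_in = 0.816 × 9141 = 7459 W
n_s = 120×60/4 = 1800 rpm; n = 1800×(1−0.0528) = 1705 rpm
ω = 2π×1705/60 = 178.5 rad/s
τ = P_out/ω = 7459/178.5 = 41.79 N·m
In lb·ft: 41.79/1.356 = 30.8 lb·ft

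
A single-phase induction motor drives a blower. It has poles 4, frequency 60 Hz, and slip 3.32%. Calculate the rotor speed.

1740 rpm

n_s = 120f/p = 120×60/4 = 1800 rpm
n = n_s(1 − s) = 1800 × (1 − 0.0332) = 1740 rpm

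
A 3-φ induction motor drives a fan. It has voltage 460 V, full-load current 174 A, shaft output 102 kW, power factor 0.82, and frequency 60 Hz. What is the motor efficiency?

89.7 %

P_out = 102 kW = 102000 W
P_in = √3·V_L·I_L·cosφ = 1.732 × 460 × 174 × 0.82 = 113676 W
η = P_out / P_in = 102000 / 113676 = 0.897 = 89.7%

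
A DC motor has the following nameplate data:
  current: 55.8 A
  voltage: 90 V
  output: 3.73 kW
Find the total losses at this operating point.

P_in = V·I = 90×55.8 = 5022 W
P_out = 3730 W
Losses = P_in − P_out = 5022 − 3730 = 1292 W

1.29 kW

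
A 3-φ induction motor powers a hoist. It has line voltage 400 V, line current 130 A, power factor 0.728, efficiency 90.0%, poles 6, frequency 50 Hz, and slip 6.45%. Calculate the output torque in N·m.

P_in = √3·V·I·cosφ = 1.732 × 400 × 130 × 0.728 = 65567 W
P_out = η·P_in = 0.9 × 65567 = 59010 W
n_s = 120×50/6 = 1000 rpm; n = 1000×(1−0.0645) = 936 rpm
ω = 2π×936/60 = 98.02 rad/s
τ = P_out/ω = 59010/98.02 = 602 N·m

602 N·m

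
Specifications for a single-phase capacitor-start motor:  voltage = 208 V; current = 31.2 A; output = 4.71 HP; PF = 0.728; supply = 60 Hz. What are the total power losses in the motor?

P_in = V·I·cosφ = 208×31.2×0.728 = 4724 W
P_out = 4.71×746 = 3514 W
Losses = P_in − P_out = 4724 − 3514 = 1210 W

1210 W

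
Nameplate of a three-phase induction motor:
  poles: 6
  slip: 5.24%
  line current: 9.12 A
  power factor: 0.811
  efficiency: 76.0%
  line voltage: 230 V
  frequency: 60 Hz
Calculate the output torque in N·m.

18.8 N·m

P_in = √3·V·I·cosφ = 1.732 × 230 × 9.12 × 0.811 = 2946 W
P_out = η·P_in = 0.76 × 2946 = 2239 W
n_s = 120×60/6 = 1200 rpm; n = 1200×(1−0.0524) = 1137 rpm
ω = 2π×1137/60 = 119.1 rad/s
τ = P_out/ω = 2239/119.1 = 18.8 N·m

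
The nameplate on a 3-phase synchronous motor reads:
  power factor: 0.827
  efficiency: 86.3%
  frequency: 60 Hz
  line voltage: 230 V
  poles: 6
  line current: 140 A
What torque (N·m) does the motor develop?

317 N·m

P_in = √3·V·I·cosφ = 1.732 × 230 × 140 × 0.827 = 46122 W
P_out = η·P_in = 0.863 × 46122 = 39803 W
n = n_s = 120×60/6 = 1200 rpm (synchronous)
ω = 2π×1200/60 = 125.7 rad/s
τ = P_out/ω = 39803/125.7 = 317 N·m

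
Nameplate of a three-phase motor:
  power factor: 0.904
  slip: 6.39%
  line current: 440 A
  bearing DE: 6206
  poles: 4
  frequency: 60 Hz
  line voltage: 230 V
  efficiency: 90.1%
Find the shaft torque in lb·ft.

P_in = √3·V·I·cosφ = 1.732 × 230 × 440 × 0.904 = 158452 W
P_out = η·P_in = 0.901 × 158452 = 142765 W
n_s = 120×60/4 = 1800 rpm; n = 1800×(1−0.0639) = 1685 rpm
ω = 2π×1685/60 = 176.5 rad/s
τ = P_out/ω = 142765/176.5 = 808.9 N·m
In lb·ft: 808.9/1.356 = 597 lb·ft

597 lb·ft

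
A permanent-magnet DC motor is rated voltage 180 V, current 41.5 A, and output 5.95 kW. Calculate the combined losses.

P_in = V·I = 180×41.5 = 7470 W
P_out = 5950 W
Losses = P_in − P_out = 7470 − 5950 = 1520 W

1.52 kW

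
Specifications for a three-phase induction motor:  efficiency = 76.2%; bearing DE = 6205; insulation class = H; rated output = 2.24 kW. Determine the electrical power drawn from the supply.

2.94 kW

P_out = 2240 W
P_in = P_out/η = 2240/0.762 = 2940 W = 2.94 kW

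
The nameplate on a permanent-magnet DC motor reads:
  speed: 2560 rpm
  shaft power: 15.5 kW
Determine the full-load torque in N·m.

ω = 2π × 2560/60 = 268.1 rad/s
τ = P/ω = 15500/268.1 = 57.8 N·m

57.8 N·m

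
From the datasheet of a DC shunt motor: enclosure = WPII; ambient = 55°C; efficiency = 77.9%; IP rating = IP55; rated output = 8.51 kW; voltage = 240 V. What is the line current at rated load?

P_out = 8.51 kW = 8510 W
P_in = P_out / η = 8510 / 0.779 = 10924 W
I = P_in / V = 10924 / 240 = 45.5 A

45.5 A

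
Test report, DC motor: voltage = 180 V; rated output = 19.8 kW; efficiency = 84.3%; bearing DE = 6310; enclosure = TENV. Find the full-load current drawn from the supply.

P_out = 19.8 kW = 19800 W
P_in = P_out / η = 19800 / 0.843 = 23488 W
I = P_in / V = 23488 / 180 = 130 A

130 A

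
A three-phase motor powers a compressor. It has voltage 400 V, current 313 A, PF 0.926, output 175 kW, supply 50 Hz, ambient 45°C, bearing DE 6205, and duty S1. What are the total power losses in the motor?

25.8 kW

P_in = √3·V·I·cosφ = 1.732×400×313×0.926 = 200800 W
P_out = 175000 W
Losses = P_in − P_out = 200800 − 175000 = 25800 W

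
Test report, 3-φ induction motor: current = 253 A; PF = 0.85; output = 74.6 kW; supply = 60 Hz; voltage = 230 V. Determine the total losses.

11.1 kW

P_in = √3·V·I·cosφ = 1.732×230×253×0.85 = 85667 W
P_out = 74600 W
Losses = P_in − P_out = 85667 − 74600 = 11067 W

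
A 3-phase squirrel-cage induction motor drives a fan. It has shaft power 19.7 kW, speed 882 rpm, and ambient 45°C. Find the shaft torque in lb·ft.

157 lb·ft

ω = 2π × 882/60 = 92.36 rad/s
τ = P/ω = 19700/92.36 = 213.3 N·m
In lb·ft: 213.3/1.356 = 157 lb·ft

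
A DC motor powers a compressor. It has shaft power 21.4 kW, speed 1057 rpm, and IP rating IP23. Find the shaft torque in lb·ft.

ω = 2π × 1057/60 = 110.7 rad/s
τ = P/ω = 21400/110.7 = 193.3 N·m
In lb·ft: 193.3/1.356 = 143 lb·ft

143 lb·ft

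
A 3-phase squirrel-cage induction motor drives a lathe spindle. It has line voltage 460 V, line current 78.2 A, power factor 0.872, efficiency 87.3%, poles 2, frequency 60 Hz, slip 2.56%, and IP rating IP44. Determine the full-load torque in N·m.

P_in = √3·V·I·cosφ = 1.732 × 460 × 78.2 × 0.872 = 54329 W
P_out = η·P_in = 0.873 × 54329 = 47429 W
n_s = 120×60/2 = 3600 rpm; n = 3600×(1−0.0256) = 3508 rpm
ω = 2π×3508/60 = 367.4 rad/s
τ = P_out/ω = 47429/367.4 = 129 N·m

129 N·m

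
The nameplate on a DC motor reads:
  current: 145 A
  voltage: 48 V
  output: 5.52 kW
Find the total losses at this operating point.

1440 W

P_in = V·I = 48×145 = 6960 W
P_out = 5520 W
Losses = P_in − P_out = 6960 − 5520 = 1440 W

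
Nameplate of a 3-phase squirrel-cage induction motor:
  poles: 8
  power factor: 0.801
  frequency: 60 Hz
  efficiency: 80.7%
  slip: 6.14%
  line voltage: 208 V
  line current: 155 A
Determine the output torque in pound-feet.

P_in = √3·V·I·cosφ = 1.732 × 208 × 155 × 0.801 = 44728 W
P_out = η·P_in = 0.807 × 44728 = 36095 W
n_s = 120×60/8 = 900 rpm; n = 900×(1−0.0614) = 845 rpm
ω = 2π×845/60 = 88.49 rad/s
τ = P_out/ω = 36095/88.49 = 407.9 N·m
In lb·ft: 407.9/1.356 = 301 lb·ft

301 lb·ft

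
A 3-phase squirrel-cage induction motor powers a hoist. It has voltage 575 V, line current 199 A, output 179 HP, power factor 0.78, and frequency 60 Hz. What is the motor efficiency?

86.4 %

P_out = 179 × 746 = 133534 W
P_in = √3·V_L·I_L·cosφ = 1.732 × 575 × 199 × 0.78 = 154584 W
η = P_out / P_in = 133534 / 154584 = 0.864 = 86.4%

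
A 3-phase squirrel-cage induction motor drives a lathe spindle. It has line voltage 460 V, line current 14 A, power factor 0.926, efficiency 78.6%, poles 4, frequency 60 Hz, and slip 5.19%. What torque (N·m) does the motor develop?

45.4 N·m

P_in = √3·V·I·cosφ = 1.732 × 460 × 14 × 0.926 = 10329 W
P_out = η·P_in = 0.786 × 10329 = 8119 W
n_s = 120×60/4 = 1800 rpm; n = 1800×(1−0.0519) = 1707 rpm
ω = 2π×1707/60 = 178.8 rad/s
τ = P_out/ω = 8119/178.8 = 45.4 N·m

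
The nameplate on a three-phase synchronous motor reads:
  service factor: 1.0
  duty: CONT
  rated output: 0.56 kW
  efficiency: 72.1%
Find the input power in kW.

P_out = 560 W
P_in = P_out/η = 560/0.721 = 777 W = 0.777 kW

0.777 kW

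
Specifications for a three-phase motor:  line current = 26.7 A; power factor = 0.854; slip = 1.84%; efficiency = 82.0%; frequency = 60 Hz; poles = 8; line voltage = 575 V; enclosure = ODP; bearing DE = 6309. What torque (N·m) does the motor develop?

201 N·m

P_in = √3·V·I·cosφ = 1.732 × 575 × 26.7 × 0.854 = 22708 W
P_out = η·P_in = 0.82 × 22708 = 18621 W
n_s = 120×60/8 = 900 rpm; n = 900×(1−0.0184) = 883 rpm
ω = 2π×883/60 = 92.47 rad/s
τ = P_out/ω = 18621/92.47 = 201 N·m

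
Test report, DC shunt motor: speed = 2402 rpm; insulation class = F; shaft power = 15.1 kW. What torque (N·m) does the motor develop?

60 N·m

ω = 2π × 2402/60 = 251.5 rad/s
τ = P/ω = 15100/251.5 = 60 N·m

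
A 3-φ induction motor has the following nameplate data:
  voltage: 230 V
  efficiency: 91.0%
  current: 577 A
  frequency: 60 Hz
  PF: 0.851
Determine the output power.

178 kW

P_in = √3·V·I·cosφ = 1.732 × 230 × 577 × 0.851 = 195606 W
P_out = η·P_in = 0.91 × 195606 = 178001 W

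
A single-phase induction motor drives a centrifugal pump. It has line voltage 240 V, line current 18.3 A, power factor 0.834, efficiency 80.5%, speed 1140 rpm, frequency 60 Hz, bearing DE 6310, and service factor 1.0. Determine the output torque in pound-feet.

P_in = V·I·cosφ = 240 × 18.3 × 0.834 = 3663 W
P_out = η·P_in = 0.805 × 3663 = 2949 W
n = 1140 rpm
ω = 2π×1140/60 = 119.4 rad/s
τ = P_out/ω = 2949/119.4 = 24.7 N·m
In lb·ft: 24.7/1.356 = 18.2 lb·ft

18.2 lb·ft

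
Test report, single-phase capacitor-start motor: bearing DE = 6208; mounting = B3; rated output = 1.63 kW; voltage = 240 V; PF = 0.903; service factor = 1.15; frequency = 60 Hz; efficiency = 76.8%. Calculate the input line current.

P_out = 1.63 kW = 1630 W
P_in = P_out / η = 1630 / 0.768 = 2122 W
I = P_in / (V·cosφ) = 2122 / (240 × 0.903) = 9.79 A

9.79 A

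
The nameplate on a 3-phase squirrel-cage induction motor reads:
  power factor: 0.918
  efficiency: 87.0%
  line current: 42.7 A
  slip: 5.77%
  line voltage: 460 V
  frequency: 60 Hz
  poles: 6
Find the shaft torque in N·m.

229 N·m

P_in = √3·V·I·cosφ = 1.732 × 460 × 42.7 × 0.918 = 31230 W
P_out = η·P_in = 0.87 × 31230 = 27170 W
n_s = 120×60/6 = 1200 rpm; n = 1200×(1−0.0577) = 1131 rpm
ω = 2π×1131/60 = 118.4 rad/s
τ = P_out/ω = 27170/118.4 = 229 N·m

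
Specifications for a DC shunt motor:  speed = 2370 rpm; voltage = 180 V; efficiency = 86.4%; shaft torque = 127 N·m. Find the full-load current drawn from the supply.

203 A

ω = 2π×2370/60 = 248.2 rad/s; P_out = τω = 127 × 248.2 = 31521 W
P_in = P_out / η = 31521 / 0.864 = 36483 W
I = P_in / V = 36483 / 180 = 203 A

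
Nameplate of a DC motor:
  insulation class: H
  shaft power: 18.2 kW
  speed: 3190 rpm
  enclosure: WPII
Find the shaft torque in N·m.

54.5 N·m

ω = 2π × 3190/60 = 334.1 rad/s
τ = P/ω = 18200/334.1 = 54.5 N·m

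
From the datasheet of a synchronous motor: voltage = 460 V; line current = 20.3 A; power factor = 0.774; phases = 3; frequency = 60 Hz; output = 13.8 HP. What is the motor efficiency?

82.2 %

P_out = 13.8 × 746 = 10295 W
P_in = √3·V_L·I_L·cosφ = 1.732 × 460 × 20.3 × 0.774 = 12518 W
η = P_out / P_in = 10295 / 12518 = 0.822 = 82.2%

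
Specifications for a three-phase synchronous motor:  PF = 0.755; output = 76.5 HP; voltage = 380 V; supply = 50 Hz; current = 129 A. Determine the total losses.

7030 W

P_in = √3·V·I·cosφ = 1.732×380×129×0.755 = 64101 W
P_out = 76.5×746 = 57069 W
Losses = P_in − P_out = 64101 − 57069 = 7032 W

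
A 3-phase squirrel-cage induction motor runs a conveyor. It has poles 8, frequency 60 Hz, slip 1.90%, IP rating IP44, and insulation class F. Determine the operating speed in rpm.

883 rpm

n_s = 120f/p = 120×60/8 = 900 rpm
n = n_s(1 − s) = 900 × (1 − 0.019) = 883 rpm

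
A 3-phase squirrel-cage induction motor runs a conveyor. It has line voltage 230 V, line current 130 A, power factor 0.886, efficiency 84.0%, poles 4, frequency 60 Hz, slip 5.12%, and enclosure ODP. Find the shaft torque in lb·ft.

P_in = √3·V·I·cosφ = 1.732 × 230 × 130 × 0.886 = 45883 W
P_out = η·P_in = 0.84 × 45883 = 38542 W
n_s = 120×60/4 = 1800 rpm; n = 1800×(1−0.0512) = 1708 rpm
ω = 2π×1708/60 = 178.9 rad/s
τ = P_out/ω = 38542/178.9 = 215.4 N·m
In lb·ft: 215.4/1.356 = 159 lb·ft

159 lb·ft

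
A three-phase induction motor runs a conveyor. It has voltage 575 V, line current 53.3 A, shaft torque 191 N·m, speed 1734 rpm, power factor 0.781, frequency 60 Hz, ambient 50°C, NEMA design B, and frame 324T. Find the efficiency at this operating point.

83.7 %

ω = 2π × 1734/60 = 181.6 rad/s; P_out = τω = 191 × 181.6 = 34686 W
P_in = √3·V_L·I_L·cosφ = 1.732 × 575 × 53.3 × 0.781 = 41457 W
η = P_out / P_in = 34686 / 41457 = 0.837 = 83.7%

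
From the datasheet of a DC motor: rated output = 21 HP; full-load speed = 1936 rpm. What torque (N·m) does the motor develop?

P_out = 21 × 746 = 15666 W
ω = 2π × 1936/60 = 202.7 rad/s
τ = P_out/ω = 15666/202.7 = 77.3 N·m

77.3 N·m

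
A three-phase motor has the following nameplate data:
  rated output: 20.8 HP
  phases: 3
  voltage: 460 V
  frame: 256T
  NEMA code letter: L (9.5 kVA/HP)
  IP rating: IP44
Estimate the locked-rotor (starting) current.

248 A

S_LR = 9.5 × 20.8 = 197.6 kVA
I_LR = S_LR/(√3·V_L) = 197600/(1.732×460) = 248 A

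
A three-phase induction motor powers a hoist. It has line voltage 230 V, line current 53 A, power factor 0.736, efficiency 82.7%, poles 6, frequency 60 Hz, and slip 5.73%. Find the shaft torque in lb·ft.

P_in = √3·V·I·cosφ = 1.732 × 230 × 53 × 0.736 = 15539 W
P_out = η·P_in = 0.827 × 15539 = 12851 W
n_s = 120×60/6 = 1200 rpm; n = 1200×(1−0.0573) = 1131 rpm
ω = 2π×1131/60 = 118.4 rad/s
τ = P_out/ω = 12851/118.4 = 108.5 N·m
In lb·ft: 108.5/1.356 = 80 lb·ft

80 lb·ft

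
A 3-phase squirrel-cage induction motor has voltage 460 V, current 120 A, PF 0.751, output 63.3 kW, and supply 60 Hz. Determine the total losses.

P_in = √3·V·I·cosφ = 1.732×460×120×0.751 = 71800 W
P_out = 63300 W
Losses = P_in − P_out = 71800 − 63300 = 8500 W

8.5 kW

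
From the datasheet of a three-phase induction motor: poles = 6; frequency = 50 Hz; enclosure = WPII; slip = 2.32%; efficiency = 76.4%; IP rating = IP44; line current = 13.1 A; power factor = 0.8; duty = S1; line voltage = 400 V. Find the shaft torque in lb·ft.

P_in = √3·V·I·cosφ = 1.732 × 400 × 13.1 × 0.8 = 7261 W
P_out = η·P_in = 0.764 × 7261 = 5547 W
n_s = 120×50/6 = 1000 rpm; n = 1000×(1−0.0232) = 977 rpm
ω = 2π×977/60 = 102.3 rad/s
τ = P_out/ω = 5547/102.3 = 54.22 N·m
In lb·ft: 54.22/1.356 = 40 lb·ft

40 lb·ft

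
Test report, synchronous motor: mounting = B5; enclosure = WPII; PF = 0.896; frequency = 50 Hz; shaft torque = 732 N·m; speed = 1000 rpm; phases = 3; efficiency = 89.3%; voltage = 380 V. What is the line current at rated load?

ω = 2π×1000/60 = 104.7 rad/s; P_out = τω = 732 × 104.7 = 76640 W
P_in = P_out / η = 76640 / 0.893 = 85823 W
I_L = P_in / (√3·V_L·cosφ) = 85823 / (1.732 × 380 × 0.896) = 146 A

146 A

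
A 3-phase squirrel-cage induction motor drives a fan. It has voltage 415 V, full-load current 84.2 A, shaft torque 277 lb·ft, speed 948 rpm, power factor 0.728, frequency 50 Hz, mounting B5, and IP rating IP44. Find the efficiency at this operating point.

τ = 277 lb·ft × 1.356 = 375.6 N·m
ω = 2π × 948/60 = 99.27 rad/s; P_out = τω = 375.6 × 99.27 = 37286 W
P_in = √3·V_L·I_L·cosφ = 1.732 × 415 × 84.2 × 0.728 = 44059 W
η = P_out / P_in = 37286 / 44059 = 0.846 = 84.6%

84.6 %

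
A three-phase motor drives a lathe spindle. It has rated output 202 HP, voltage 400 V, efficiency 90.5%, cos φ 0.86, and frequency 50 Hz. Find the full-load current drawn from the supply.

279 A

P_out = 202 × 746 = 150692 W
P_in = P_out / η = 150692 / 0.905 = 166510 W
I_L = P_in / (√3·V_L·cosφ) = 166510 / (1.732 × 400 × 0.86) = 279 A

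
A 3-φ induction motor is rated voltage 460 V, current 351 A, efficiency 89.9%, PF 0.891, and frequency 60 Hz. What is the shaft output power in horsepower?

300 HP

P_in = √3·V·I·cosφ = 1.732 × 460 × 351 × 0.891 = 249167 W
P_out = η·P_in = 0.899 × 249167 = 224001 W
= 224001/746 = 300 HP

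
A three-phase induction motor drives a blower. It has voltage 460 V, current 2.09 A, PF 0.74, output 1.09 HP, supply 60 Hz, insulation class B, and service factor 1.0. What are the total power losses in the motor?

P_in = √3·V·I·cosφ = 1.732×460×2.09×0.74 = 1232 W
P_out = 1.09×746 = 813 W
Losses = P_in − P_out = 1232 − 813 = 419 W

419 W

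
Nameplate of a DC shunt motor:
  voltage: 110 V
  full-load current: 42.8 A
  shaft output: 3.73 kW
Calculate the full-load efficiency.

79.2 %

P_out = 3.73 kW = 3730 W
P_in = V·I = 110 × 42.8 = 4708 W
η = P_out / P_in = 3730 / 4708 = 0.792 = 79.2%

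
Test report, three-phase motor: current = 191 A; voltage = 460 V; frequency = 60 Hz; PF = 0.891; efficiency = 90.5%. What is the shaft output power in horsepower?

P_in = √3·V·I·cosφ = 1.732 × 460 × 191 × 0.891 = 135587 W
P_out = η·P_in = 0.905 × 135587 = 122706 W
= 122706/746 = 164 HP

164 HP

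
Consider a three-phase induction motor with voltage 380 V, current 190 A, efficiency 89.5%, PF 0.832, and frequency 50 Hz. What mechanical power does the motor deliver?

93.1 kW

P_in = √3·V·I·cosφ = 1.732 × 380 × 190 × 0.832 = 104042 W
P_out = η·P_in = 0.895 × 104042 = 93118 W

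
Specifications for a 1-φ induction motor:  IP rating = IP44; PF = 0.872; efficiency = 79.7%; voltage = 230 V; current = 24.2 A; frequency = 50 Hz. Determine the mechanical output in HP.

P_in = V·I·cosφ = 230 × 24.2 × 0.872 = 4854 W
P_out = η·P_in = 0.797 × 4854 = 3869 W
= 3869/746 = 5.19 HP

5.19 HP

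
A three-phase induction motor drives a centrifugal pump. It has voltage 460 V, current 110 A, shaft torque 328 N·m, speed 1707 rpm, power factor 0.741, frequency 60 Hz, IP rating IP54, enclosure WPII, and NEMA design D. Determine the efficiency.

ω = 2π × 1707/60 = 178.8 rad/s; P_out = τω = 328 × 178.8 = 58646 W
P_in = √3·V_L·I_L·cosφ = 1.732 × 460 × 110 × 0.741 = 64941 W
η = P_out / P_in = 58646 / 64941 = 0.903 = 90.3%

90.3 %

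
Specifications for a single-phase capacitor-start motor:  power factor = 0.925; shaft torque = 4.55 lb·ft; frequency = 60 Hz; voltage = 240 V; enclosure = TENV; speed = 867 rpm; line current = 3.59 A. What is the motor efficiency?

τ = 4.55 lb·ft × 1.356 = 6.17 N·m
ω = 2π × 867/60 = 90.79 rad/s; P_out = τω = 6.17 × 90.79 = 560 W
P_in = V·I·cosφ = 240 × 3.59 × 0.925 = 797 W
η = P_out / P_in = 560 / 797 = 0.703 = 70.3%

70.3 %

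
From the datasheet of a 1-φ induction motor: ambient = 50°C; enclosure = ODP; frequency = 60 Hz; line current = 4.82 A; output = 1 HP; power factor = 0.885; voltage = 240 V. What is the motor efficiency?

P_out = 1 × 746 = 746 W
P_in = V·I·cosφ = 240 × 4.82 × 0.885 = 1024 W
η = P_out / P_in = 746 / 1024 = 0.729 = 72.9%

72.9 %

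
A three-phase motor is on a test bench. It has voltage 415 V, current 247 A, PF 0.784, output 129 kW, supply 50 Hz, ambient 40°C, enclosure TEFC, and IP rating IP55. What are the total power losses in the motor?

10.2 kW

P_in = √3·V·I·cosφ = 1.732×415×247×0.784 = 139190 W
P_out = 129000 W
Losses = P_in − P_out = 139190 − 129000 = 10190 W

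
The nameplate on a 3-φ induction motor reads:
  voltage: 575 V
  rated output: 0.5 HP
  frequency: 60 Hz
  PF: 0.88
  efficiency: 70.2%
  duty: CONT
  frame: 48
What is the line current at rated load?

P_out = 0.5 × 746 = 373 W
P_in = P_out / η = 373 / 0.702 = 531 W
I_L = P_in / (√3·V_L·cosφ) = 531 / (1.732 × 575 × 0.88) = 0.606 A

0.606 A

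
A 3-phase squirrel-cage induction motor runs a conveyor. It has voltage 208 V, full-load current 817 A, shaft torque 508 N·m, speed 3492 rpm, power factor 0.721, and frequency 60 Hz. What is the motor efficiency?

ω = 2π × 3492/60 = 365.7 rad/s; P_out = τω = 508 × 365.7 = 185776 W
P_in = √3·V_L·I_L·cosφ = 1.732 × 208 × 817 × 0.721 = 212211 W
η = P_out / P_in = 185776 / 212211 = 0.875 = 87.5%

87.5 %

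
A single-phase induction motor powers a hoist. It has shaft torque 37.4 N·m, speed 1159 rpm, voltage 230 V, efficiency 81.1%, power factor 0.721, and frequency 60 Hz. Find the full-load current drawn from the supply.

ω = 2π×1159/60 = 121.4 rad/s; P_out = τω = 37.4 × 121.4 = 4540 W
P_in = P_out / η = 4540 / 0.811 = 5598 W
I = P_in / (V·cosφ) = 5598 / (230 × 0.721) = 33.8 A

33.8 A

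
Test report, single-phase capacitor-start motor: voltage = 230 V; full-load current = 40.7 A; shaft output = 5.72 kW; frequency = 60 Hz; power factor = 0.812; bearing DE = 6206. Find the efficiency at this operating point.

P_out = 5.72 kW = 5720 W
P_in = V·I·cosφ = 230 × 40.7 × 0.812 = 7601 W
η = P_out / P_in = 5720 / 7601 = 0.753 = 75.3%

75.3 %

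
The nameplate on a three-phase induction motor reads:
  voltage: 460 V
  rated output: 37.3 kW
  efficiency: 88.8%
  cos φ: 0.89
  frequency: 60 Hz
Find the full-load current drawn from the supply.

P_out = 37.3 kW = 37300 W
P_in = P_out / η = 37300 / 0.888 = 42005 W
I_L = P_in / (√3·V_L·cosφ) = 42005 / (1.732 × 460 × 0.89) = 59.2 A

59.2 A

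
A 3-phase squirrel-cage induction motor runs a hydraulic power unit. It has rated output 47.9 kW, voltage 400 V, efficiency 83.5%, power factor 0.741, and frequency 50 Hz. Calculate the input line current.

P_out = 47.9 kW = 47900 W
P_in = P_out / η = 47900 / 0.835 = 57365 W
I_L = P_in / (√3·V_L·cosφ) = 57365 / (1.732 × 400 × 0.741) = 112 A

112 A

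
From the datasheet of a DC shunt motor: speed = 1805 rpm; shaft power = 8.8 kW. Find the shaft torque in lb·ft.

34.3 lb·ft

ω = 2π × 1805/60 = 189 rad/s
τ = P/ω = 8800/189 = 46.56 N·m
In lb·ft: 46.56/1.356 = 34.3 lb·ft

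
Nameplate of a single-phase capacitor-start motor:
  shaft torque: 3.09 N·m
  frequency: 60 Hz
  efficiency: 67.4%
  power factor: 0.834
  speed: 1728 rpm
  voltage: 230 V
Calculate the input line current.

ω = 2π×1728/60 = 181 rad/s; P_out = τω = 3.09 × 181 = 559 W
P_in = P_out / η = 559 / 0.674 = 829 W
I = P_in / (V·cosφ) = 829 / (230 × 0.834) = 4.32 A

4.32 A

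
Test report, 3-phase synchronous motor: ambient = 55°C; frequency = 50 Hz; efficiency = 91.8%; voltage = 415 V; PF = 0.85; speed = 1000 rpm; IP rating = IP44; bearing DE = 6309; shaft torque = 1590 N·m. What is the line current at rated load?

297 A

ω = 2π×1000/60 = 104.7 rad/s; P_out = τω = 1590 × 104.7 = 166473 W
P_in = P_out / η = 166473 / 0.918 = 181343 W
I_L = P_in / (√3·V_L·cosφ) = 181343 / (1.732 × 415 × 0.85) = 297 A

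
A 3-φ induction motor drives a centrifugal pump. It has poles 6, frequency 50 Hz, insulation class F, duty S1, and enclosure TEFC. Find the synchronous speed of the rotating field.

1000 rpm

n_s = 120f/p = 120×50/6 = 1000 rpm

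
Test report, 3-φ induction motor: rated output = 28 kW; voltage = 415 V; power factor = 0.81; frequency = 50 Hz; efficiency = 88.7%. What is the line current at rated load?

P_out = 28 kW = 28000 W
P_in = P_out / η = 28000 / 0.887 = 31567 W
I_L = P_in / (√3·V_L·cosφ) = 31567 / (1.732 × 415 × 0.81) = 54.2 A

54.2 A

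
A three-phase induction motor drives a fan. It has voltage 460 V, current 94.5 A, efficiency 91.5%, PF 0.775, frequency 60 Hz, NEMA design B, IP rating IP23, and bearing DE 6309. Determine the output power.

P_in = √3·V·I·cosφ = 1.732 × 460 × 94.5 × 0.775 = 58350 W
P_out = η·P_in = 0.915 × 58350 = 53390 W

53.4 kW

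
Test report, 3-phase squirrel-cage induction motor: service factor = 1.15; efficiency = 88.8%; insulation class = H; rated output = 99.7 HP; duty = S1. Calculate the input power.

83.8 kW

P_out = 99.7 × 746 = 74376 W
P_in = P_out/η = 74376/0.888 = 83757 W = 83.8 kW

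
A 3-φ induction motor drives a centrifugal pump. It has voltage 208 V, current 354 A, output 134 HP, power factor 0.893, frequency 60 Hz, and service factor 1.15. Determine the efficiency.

87.8 %

P_out = 134 × 746 = 99964 W
P_in = √3·V_L·I_L·cosφ = 1.732 × 208 × 354 × 0.893 = 113885 W
η = P_out / P_in = 99964 / 113885 = 0.878 = 87.8%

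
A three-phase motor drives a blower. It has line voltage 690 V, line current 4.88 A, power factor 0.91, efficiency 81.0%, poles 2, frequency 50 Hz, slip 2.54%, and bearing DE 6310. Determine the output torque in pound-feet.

10.4 lb·ft

P_in = √3·V·I·cosφ = 1.732 × 690 × 4.88 × 0.91 = 5307 W
P_out = η·P_in = 0.81 × 5307 = 4299 W
n_s = 120×50/2 = 3000 rpm; n = 3000×(1−0.0254) = 2924 rpm
ω = 2π×2924/60 = 306.2 rad/s
τ = P_out/ω = 4299/306.2 = 14.04 N·m
In lb·ft: 14.04/1.356 = 10.4 lb·ft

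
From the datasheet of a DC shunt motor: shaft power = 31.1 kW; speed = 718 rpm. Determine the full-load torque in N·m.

414 N·m

ω = 2π × 718/60 = 75.19 rad/s
τ = P/ω = 31100/75.19 = 414 N·m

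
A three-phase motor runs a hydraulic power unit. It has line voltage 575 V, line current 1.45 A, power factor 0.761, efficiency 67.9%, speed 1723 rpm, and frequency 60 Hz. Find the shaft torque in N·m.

P_in = √3·V·I·cosφ = 1.732 × 575 × 1.45 × 0.761 = 1099 W
P_out = η·P_in = 0.679 × 1099 = 746 W
n = 1723 rpm
ω = 2π×1723/60 = 180.4 rad/s
τ = P_out/ω = 746/180.4 = 4.14 N·m

4.14 N·m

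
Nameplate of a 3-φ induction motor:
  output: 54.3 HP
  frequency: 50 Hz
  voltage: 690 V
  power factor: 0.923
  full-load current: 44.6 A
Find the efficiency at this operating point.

P_out = 54.3 × 746 = 40508 W
P_in = √3·V_L·I_L·cosφ = 1.732 × 690 × 44.6 × 0.923 = 49196 W
η = P_out / P_in = 40508 / 49196 = 0.823 = 82.3%

82.3 %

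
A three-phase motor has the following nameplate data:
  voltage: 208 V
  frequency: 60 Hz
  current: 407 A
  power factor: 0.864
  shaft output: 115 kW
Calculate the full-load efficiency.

90.8 %

P_out = 115 kW = 115000 W
P_in = √3·V_L·I_L·cosφ = 1.732 × 208 × 407 × 0.864 = 126683 W
η = P_out / P_in = 115000 / 126683 = 0.908 = 90.8%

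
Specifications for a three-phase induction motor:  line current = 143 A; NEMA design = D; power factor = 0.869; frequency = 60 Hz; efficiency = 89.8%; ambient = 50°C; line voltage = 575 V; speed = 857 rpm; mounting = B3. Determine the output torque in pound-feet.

913 lb·ft

P_in = √3·V·I·cosφ = 1.732 × 575 × 143 × 0.869 = 123758 W
P_out = η·P_in = 0.898 × 123758 = 111135 W
n = 857 rpm
ω = 2π×857/60 = 89.74 rad/s
τ = P_out/ω = 111135/89.74 = 1238 N·m
In lb·ft: 1238/1.356 = 913 lb·ft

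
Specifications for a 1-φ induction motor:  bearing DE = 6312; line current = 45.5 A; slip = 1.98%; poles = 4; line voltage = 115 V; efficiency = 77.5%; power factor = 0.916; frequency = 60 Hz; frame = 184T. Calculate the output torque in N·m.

P_in = V·I·cosφ = 115 × 45.5 × 0.916 = 4793 W
P_out = η·P_in = 0.775 × 4793 = 3715 W
n_s = 120×60/4 = 1800 rpm; n = 1800×(1−0.0198) = 1764 rpm
ω = 2π×1764/60 = 184.7 rad/s
τ = P_out/ω = 3715/184.7 = 20.1 N·m

20.1 N·m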